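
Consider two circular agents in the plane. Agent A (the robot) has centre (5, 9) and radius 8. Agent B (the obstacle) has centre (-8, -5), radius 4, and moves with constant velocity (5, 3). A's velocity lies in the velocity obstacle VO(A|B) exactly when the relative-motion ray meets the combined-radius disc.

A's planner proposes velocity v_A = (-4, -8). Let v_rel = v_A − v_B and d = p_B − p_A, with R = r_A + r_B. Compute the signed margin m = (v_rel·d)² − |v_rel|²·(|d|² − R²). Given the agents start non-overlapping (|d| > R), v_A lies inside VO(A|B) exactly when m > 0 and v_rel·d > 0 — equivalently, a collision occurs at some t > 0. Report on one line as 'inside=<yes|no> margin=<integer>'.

d = (-13, -14),  |d|² = 365;  R = 8+4 = 12,  c = 365−12² = 221
v_rel = (-9, -11),  |v_rel|² = 202;  v_rel·d = (-9)·(-13) + (-11)·(-14) = 271
202·t² − 542·t + 221 = 0  ⇒  m = 271² − 202·221 = 28799
m = 28799 > 0,  v_rel·d = 271 > 0  ⇒  inside

inside=yes margin=28799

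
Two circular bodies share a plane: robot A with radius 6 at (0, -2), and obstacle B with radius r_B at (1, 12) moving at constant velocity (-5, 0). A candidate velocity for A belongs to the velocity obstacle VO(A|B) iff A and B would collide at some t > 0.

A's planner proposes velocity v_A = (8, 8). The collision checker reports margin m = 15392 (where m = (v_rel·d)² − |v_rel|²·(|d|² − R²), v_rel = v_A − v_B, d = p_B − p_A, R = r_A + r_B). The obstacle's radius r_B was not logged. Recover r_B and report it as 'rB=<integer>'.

m = 15392
d = (1, 14);  v_rel = (13, 8),  |v_rel|² = 233
v_rel×d = (13)·(14) − (8)·(1) = 174
since m = R²·233 − 174²:  R² = (30276 + 15392) / 233 = 196
R = √196 = 14  ⇒  r_B = 14 − 6 = 8

rB=8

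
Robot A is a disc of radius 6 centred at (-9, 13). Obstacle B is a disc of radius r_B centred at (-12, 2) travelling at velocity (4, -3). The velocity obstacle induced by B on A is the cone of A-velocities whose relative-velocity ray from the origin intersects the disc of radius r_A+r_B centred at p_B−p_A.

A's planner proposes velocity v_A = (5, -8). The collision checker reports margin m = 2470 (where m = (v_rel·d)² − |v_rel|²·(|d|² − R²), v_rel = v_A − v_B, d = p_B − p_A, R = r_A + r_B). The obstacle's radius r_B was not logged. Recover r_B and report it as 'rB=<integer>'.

m = 2470
d = (-3, -11);  v_rel = (1, -5),  |v_rel|² = 26
v_rel×d = (1)·(-11) − (-5)·(-3) = -26
since m = R²·26 − (-26)²:  R² = (676 + 2470) / 26 = 121
R = √121 = 11  ⇒  r_B = 11 − 6 = 5

rB=5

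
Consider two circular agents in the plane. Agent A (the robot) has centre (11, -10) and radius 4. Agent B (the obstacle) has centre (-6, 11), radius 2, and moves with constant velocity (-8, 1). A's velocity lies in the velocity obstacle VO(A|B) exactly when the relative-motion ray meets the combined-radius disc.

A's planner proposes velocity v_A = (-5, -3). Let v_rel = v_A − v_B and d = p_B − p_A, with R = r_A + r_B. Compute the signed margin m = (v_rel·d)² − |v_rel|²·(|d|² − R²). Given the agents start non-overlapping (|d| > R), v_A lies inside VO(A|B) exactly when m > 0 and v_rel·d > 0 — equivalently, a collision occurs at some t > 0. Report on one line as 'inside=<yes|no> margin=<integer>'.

d = (-17, 21),  |d|² = 730;  R = 4+2 = 6,  c = 730−6² = 694
v_rel = (3, -4),  |v_rel|² = 25;  v_rel·d = (3)·(-17) + (-4)·(21) = -135
25·t² + 270·t + 694 = 0  ⇒  m = (-135)² − 25·694 = 875
m = 875 > 0,  v_rel·d = -135 < 0  ⇒  outside

inside=no margin=875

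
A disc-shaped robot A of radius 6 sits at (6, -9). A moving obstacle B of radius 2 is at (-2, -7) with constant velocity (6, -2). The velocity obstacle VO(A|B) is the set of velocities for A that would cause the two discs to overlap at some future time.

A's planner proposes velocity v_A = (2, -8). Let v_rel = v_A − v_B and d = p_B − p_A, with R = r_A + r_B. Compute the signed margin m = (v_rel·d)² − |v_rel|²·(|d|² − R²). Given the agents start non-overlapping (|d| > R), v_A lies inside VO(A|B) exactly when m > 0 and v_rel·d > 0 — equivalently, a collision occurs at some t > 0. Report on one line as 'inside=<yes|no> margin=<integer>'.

d = (-8, 2),  |d|² = 68;  R = 6+2 = 8,  c = 68−8² = 4
v_rel = (-4, -6),  |v_rel|² = 52;  v_rel·d = (-4)·(-8) + (-6)·(2) = 20
52·t² − 40·t + 4 = 0  ⇒  m = 20² − 52·4 = 192
m = 192 > 0,  v_rel·d = 20 > 0  ⇒  inside

inside=yes margin=192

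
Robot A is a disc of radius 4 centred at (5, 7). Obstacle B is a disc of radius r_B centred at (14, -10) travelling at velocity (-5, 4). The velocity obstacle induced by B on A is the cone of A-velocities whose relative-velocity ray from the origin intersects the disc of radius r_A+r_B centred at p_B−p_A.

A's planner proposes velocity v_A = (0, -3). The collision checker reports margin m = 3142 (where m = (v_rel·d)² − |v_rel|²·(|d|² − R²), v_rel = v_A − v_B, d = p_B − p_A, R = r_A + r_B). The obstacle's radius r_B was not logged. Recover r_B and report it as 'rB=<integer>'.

m = 3142
d = (9, -17);  v_rel = (5, -7),  |v_rel|² = 74
v_rel×d = (5)·(-17) − (-7)·(9) = -22
since m = R²·74 − (-22)²:  R² = (484 + 3142) / 74 = 49
R = √49 = 7  ⇒  r_B = 7 − 4 = 3

rB=3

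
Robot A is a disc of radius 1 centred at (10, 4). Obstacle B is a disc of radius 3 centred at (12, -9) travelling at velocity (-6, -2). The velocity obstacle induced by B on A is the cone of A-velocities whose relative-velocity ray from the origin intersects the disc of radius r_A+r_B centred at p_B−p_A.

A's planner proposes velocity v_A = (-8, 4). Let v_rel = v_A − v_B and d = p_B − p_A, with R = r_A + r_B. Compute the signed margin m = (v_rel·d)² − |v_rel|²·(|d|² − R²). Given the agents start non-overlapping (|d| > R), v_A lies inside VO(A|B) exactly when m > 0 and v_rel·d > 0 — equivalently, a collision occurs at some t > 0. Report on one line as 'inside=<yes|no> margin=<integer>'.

d = (2, -13),  |d|² = 173;  R = 1+3 = 4,  c = 173−4² = 157
v_rel = (-2, 6),  |v_rel|² = 40;  v_rel·d = (-2)·(2) + (6)·(-13) = -82
40·t² + 164·t + 157 = 0  ⇒  m = (-82)² − 40·157 = 444
m = 444 > 0,  v_rel·d = -82 < 0  ⇒  outside

inside=no margin=444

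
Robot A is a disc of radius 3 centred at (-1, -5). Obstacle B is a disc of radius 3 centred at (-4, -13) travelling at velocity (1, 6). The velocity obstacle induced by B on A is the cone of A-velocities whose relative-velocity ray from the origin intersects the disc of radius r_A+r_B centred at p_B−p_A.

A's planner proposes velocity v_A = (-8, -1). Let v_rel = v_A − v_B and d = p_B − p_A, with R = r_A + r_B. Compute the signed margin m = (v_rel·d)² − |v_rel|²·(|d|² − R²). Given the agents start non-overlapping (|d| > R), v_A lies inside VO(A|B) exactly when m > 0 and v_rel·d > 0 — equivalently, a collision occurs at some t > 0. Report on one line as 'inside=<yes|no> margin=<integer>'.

d = (-3, -8),  |d|² = 73;  R = 3+3 = 6,  c = 73−6² = 37
v_rel = (-9, -7),  |v_rel|² = 130;  v_rel·d = (-9)·(-3) + (-7)·(-8) = 83
130·t² − 166·t + 37 = 0  ⇒  m = 83² − 130·37 = 2079
m = 2079 > 0,  v_rel·d = 83 > 0  ⇒  inside

inside=yes margin=2079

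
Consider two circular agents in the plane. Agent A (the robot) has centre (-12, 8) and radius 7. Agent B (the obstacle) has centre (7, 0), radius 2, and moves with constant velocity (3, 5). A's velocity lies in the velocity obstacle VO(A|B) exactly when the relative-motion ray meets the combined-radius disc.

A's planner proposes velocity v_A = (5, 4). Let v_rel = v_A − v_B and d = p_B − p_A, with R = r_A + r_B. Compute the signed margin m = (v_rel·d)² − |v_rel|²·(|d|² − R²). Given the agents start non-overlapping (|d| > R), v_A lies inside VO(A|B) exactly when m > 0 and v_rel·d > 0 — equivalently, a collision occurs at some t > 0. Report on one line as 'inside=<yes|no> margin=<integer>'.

d = (19, -8),  |d|² = 425;  R = 7+2 = 9,  c = 425−9² = 344
v_rel = (2, -1),  |v_rel|² = 5;  v_rel·d = (2)·(19) + (-1)·(-8) = 46
5·t² − 92·t + 344 = 0  ⇒  m = 46² − 5·344 = 396
m = 396 > 0,  v_rel·d = 46 > 0  ⇒  inside

inside=yes margin=396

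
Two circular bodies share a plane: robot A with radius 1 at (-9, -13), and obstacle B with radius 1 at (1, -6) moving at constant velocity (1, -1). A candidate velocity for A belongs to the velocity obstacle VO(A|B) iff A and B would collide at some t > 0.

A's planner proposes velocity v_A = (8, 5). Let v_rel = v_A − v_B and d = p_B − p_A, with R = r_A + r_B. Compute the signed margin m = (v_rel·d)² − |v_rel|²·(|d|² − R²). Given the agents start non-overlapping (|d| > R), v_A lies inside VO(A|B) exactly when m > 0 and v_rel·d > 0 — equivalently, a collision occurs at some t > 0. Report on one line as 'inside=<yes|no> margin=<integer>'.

d = (10, 7),  |d|² = 149;  R = 1+1 = 2,  c = 149−2² = 145
v_rel = (7, 6),  |v_rel|² = 85;  v_rel·d = (7)·(10) + (6)·(7) = 112
85·t² − 224·t + 145 = 0  ⇒  m = 112² − 85·145 = 219
m = 219 > 0,  v_rel·d = 112 > 0  ⇒  inside

inside=yes margin=219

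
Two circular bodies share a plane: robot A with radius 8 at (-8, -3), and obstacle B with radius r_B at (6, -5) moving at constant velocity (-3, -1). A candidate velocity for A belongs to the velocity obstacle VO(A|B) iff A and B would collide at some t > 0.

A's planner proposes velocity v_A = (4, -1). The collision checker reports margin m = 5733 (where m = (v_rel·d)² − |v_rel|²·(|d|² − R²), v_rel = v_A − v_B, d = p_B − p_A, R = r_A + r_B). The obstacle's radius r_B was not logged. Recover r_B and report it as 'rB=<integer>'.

m = 5733
d = (14, -2);  v_rel = (7, 0),  |v_rel|² = 49
v_rel×d = (7)·(-2) − (0)·(14) = -14
since m = R²·49 − (-14)²:  R² = (196 + 5733) / 49 = 121
R = √121 = 11  ⇒  r_B = 11 − 8 = 3

rB=3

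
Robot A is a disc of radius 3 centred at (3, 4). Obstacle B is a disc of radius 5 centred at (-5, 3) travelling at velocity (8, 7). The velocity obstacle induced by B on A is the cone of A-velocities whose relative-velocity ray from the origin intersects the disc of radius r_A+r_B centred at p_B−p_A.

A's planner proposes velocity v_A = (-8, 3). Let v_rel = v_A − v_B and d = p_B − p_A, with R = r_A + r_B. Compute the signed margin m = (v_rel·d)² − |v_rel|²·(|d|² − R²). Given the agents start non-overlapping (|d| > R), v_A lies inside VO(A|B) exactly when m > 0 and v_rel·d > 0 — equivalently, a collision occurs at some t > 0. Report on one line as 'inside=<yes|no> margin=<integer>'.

d = (-8, -1),  |d|² = 65;  R = 3+5 = 8,  c = 65−8² = 1
v_rel = (-16, -4),  |v_rel|² = 272;  v_rel·d = (-16)·(-8) + (-4)·(-1) = 132
272·t² − 264·t + 1 = 0  ⇒  m = 132² − 272·1 = 17152
m = 17152 > 0,  v_rel·d = 132 > 0  ⇒  inside

inside=yes margin=17152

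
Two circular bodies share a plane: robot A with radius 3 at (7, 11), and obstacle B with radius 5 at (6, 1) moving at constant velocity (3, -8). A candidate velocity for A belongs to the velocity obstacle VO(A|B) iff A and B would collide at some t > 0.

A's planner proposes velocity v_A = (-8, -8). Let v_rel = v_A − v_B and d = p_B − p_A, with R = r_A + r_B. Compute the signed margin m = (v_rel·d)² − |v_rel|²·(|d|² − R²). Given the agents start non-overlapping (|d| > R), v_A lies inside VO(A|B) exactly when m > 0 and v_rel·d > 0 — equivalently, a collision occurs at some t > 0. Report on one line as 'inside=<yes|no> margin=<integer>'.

d = (-1, -10),  |d|² = 101;  R = 3+5 = 8,  c = 101−8² = 37
v_rel = (-11, 0),  |v_rel|² = 121;  v_rel·d = (-11)·(-1) + (0)·(-10) = 11
121·t² − 22·t + 37 = 0  ⇒  m = 11² − 121·37 = -4356
m = -4356 < 0,  v_rel·d = 11 > 0  ⇒  outside

inside=no margin=-4356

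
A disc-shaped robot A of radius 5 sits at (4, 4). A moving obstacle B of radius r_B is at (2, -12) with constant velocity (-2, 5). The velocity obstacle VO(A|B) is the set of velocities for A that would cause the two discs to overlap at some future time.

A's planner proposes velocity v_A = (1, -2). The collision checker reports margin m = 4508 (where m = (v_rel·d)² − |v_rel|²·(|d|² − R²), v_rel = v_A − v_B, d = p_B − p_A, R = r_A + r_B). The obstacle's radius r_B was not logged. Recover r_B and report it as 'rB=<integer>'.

m = 4508
d = (-2, -16);  v_rel = (3, -7),  |v_rel|² = 58
v_rel×d = (3)·(-16) − (-7)·(-2) = -62
since m = R²·58 − (-62)²:  R² = (3844 + 4508) / 58 = 144
R = √144 = 12  ⇒  r_B = 12 − 5 = 7

rB=7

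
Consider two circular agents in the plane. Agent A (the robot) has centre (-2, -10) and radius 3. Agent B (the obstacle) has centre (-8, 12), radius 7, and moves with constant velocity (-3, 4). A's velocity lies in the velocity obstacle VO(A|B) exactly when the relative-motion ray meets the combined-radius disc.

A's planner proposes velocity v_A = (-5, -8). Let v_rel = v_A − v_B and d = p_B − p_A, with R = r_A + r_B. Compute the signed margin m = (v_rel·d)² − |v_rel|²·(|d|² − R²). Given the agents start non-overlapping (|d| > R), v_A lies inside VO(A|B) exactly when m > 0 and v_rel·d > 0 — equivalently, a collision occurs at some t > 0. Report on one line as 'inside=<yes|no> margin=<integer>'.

d = (-6, 22),  |d|² = 520;  R = 3+7 = 10,  c = 520−10² = 420
v_rel = (-2, -12),  |v_rel|² = 148;  v_rel·d = (-2)·(-6) + (-12)·(22) = -252
148·t² + 504·t + 420 = 0  ⇒  m = (-252)² − 148·420 = 1344
m = 1344 > 0,  v_rel·d = -252 < 0  ⇒  outside

inside=no margin=1344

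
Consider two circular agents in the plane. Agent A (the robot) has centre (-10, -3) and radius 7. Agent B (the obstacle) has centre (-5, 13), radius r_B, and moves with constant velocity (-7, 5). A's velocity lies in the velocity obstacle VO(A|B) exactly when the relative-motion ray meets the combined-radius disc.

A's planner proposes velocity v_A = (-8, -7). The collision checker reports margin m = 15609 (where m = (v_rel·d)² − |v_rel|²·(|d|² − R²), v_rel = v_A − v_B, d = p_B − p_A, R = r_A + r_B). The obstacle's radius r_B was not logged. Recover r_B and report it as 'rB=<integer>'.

m = 15609
d = (5, 16);  v_rel = (-1, -12),  |v_rel|² = 145
v_rel×d = (-1)·(16) − (-12)·(5) = 44
since m = R²·145 − 44²:  R² = (1936 + 15609) / 145 = 121
R = √121 = 11  ⇒  r_B = 11 − 7 = 4

rB=4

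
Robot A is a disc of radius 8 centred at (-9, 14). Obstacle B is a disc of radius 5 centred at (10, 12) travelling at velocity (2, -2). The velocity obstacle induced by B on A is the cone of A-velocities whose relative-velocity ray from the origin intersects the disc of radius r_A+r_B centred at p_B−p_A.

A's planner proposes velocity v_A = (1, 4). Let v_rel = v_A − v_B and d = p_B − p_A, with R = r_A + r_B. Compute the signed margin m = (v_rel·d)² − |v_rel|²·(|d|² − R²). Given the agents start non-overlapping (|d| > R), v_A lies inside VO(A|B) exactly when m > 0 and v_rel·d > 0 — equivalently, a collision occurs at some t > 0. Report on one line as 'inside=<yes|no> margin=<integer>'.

d = (19, -2),  |d|² = 365;  R = 8+5 = 13,  c = 365−13² = 196
v_rel = (-1, 6),  |v_rel|² = 37;  v_rel·d = (-1)·(19) + (6)·(-2) = -31
37·t² + 62·t + 196 = 0  ⇒  m = (-31)² − 37·196 = -6291
m = -6291 < 0,  v_rel·d = -31 < 0  ⇒  outside

inside=no margin=-6291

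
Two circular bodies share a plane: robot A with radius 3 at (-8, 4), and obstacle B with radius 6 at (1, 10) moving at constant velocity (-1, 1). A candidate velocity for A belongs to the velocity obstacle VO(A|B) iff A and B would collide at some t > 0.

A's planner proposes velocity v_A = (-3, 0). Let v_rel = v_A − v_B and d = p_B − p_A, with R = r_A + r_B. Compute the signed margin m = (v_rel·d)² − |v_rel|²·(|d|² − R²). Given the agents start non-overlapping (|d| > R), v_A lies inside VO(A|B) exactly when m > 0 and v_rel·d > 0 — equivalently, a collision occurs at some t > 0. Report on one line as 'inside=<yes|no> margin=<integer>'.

d = (9, 6),  |d|² = 117;  R = 3+6 = 9,  c = 117−9² = 36
v_rel = (-2, -1),  |v_rel|² = 5;  v_rel·d = (-2)·(9) + (-1)·(6) = -24
5·t² + 48·t + 36 = 0  ⇒  m = (-24)² − 5·36 = 396
m = 396 > 0,  v_rel·d = -24 < 0  ⇒  outside

inside=no margin=396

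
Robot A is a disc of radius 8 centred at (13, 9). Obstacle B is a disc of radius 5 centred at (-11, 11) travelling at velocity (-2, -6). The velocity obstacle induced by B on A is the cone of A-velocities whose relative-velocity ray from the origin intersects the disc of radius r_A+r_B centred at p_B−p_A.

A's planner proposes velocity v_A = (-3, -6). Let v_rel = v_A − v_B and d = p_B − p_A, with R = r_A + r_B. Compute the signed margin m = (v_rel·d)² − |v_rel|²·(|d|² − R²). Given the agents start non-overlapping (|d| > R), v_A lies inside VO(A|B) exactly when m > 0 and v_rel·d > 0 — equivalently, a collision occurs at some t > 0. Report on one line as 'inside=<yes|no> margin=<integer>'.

d = (-24, 2),  |d|² = 580;  R = 8+5 = 13,  c = 580−13² = 411
v_rel = (-1, 0),  |v_rel|² = 1;  v_rel·d = (-1)·(-24) + (0)·(2) = 24
1·t² − 48·t + 411 = 0  ⇒  m = 24² − 1·411 = 165
m = 165 > 0,  v_rel·d = 24 > 0  ⇒  inside

inside=yes margin=165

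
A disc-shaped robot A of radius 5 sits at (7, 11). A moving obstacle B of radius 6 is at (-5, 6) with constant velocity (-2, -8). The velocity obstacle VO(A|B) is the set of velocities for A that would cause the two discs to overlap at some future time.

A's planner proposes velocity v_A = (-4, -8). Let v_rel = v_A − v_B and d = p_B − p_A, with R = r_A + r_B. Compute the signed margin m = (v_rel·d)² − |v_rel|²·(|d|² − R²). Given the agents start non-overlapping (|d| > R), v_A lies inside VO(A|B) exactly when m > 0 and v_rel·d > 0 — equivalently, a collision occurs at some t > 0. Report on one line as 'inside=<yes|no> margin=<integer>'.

d = (-12, -5),  |d|² = 169;  R = 5+6 = 11,  c = 169−11² = 48
v_rel = (-2, 0),  |v_rel|² = 4;  v_rel·d = (-2)·(-12) + (0)·(-5) = 24
4·t² − 48·t + 48 = 0  ⇒  m = 24² − 4·48 = 384
m = 384 > 0,  v_rel·d = 24 > 0  ⇒  inside

inside=yes margin=384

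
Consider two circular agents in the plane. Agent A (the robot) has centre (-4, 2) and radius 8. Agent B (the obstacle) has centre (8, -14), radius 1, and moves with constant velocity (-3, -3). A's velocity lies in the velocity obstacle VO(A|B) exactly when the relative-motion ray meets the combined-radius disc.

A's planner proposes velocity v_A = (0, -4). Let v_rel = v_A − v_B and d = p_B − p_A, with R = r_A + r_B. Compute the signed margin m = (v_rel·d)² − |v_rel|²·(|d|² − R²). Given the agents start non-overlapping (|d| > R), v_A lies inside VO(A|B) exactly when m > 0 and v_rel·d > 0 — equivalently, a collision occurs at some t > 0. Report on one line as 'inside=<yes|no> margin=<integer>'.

d = (12, -16),  |d|² = 400;  R = 8+1 = 9,  c = 400−9² = 319
v_rel = (3, -1),  |v_rel|² = 10;  v_rel·d = (3)·(12) + (-1)·(-16) = 52
10·t² − 104·t + 319 = 0  ⇒  m = 52² − 10·319 = -486
m = -486 < 0,  v_rel·d = 52 > 0  ⇒  outside

inside=no margin=-486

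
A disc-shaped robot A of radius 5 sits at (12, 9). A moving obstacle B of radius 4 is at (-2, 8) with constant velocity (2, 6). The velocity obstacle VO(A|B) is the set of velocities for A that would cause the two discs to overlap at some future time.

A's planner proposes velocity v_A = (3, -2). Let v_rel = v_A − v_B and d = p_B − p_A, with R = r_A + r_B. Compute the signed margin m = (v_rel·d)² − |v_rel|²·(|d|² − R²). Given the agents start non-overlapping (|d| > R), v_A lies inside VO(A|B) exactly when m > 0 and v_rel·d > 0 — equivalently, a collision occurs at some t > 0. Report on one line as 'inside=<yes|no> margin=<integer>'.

d = (-14, -1),  |d|² = 197;  R = 5+4 = 9,  c = 197−9² = 116
v_rel = (1, -8),  |v_rel|² = 65;  v_rel·d = (1)·(-14) + (-8)·(-1) = -6
65·t² + 12·t + 116 = 0  ⇒  m = (-6)² − 65·116 = -7504
m = -7504 < 0,  v_rel·d = -6 < 0  ⇒  outside

inside=no margin=-7504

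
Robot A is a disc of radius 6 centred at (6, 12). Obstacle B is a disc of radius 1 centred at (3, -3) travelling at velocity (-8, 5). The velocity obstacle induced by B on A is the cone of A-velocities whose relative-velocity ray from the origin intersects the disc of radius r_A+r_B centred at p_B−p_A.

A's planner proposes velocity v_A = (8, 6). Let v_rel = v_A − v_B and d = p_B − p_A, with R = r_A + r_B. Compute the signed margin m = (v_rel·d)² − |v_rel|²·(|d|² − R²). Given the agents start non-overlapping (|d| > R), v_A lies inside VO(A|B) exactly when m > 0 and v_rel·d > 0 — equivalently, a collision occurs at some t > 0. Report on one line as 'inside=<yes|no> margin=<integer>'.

d = (-3, -15),  |d|² = 234;  R = 6+1 = 7,  c = 234−7² = 185
v_rel = (16, 1),  |v_rel|² = 257;  v_rel·d = (16)·(-3) + (1)·(-15) = -63
257·t² + 126·t + 185 = 0  ⇒  m = (-63)² − 257·185 = -43576
m = -43576 < 0,  v_rel·d = -63 < 0  ⇒  outside

inside=no margin=-43576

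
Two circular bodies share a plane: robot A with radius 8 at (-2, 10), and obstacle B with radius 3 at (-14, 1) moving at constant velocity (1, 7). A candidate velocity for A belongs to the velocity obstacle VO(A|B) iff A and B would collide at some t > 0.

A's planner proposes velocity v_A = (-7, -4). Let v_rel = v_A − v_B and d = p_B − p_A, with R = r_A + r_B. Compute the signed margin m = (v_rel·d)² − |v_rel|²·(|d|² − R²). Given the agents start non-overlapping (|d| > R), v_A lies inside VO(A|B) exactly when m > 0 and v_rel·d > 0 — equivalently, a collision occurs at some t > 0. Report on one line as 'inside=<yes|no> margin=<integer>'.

d = (-12, -9),  |d|² = 225;  R = 8+3 = 11,  c = 225−11² = 104
v_rel = (-8, -11),  |v_rel|² = 185;  v_rel·d = (-8)·(-12) + (-11)·(-9) = 195
185·t² − 390·t + 104 = 0  ⇒  m = 195² − 185·104 = 18785
m = 18785 > 0,  v_rel·d = 195 > 0  ⇒  inside

inside=yes margin=18785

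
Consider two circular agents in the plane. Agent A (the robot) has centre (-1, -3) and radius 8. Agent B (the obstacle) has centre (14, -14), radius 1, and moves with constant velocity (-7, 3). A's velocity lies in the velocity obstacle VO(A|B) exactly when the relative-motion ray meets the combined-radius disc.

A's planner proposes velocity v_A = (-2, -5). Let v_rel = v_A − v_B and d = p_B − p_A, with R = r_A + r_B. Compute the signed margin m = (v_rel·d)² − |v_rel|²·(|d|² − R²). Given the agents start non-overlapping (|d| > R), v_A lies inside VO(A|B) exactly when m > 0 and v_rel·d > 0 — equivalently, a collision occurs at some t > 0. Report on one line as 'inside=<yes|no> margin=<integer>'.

d = (15, -11),  |d|² = 346;  R = 8+1 = 9,  c = 346−9² = 265
v_rel = (5, -8),  |v_rel|² = 89;  v_rel·d = (5)·(15) + (-8)·(-11) = 163
89·t² − 326·t + 265 = 0  ⇒  m = 163² − 89·265 = 2984
m = 2984 > 0,  v_rel·d = 163 > 0  ⇒  inside

inside=yes margin=2984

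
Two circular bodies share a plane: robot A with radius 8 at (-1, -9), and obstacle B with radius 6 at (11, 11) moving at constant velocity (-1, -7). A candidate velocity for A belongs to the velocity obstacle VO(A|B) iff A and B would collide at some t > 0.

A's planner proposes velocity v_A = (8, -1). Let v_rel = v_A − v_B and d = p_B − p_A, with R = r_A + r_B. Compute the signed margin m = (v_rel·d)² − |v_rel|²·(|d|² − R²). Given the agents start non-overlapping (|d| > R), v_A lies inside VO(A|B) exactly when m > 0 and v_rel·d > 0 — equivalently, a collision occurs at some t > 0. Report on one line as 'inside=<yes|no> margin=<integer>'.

d = (12, 20),  |d|² = 544;  R = 8+6 = 14,  c = 544−14² = 348
v_rel = (9, 6),  |v_rel|² = 117;  v_rel·d = (9)·(12) + (6)·(20) = 228
117·t² − 456·t + 348 = 0  ⇒  m = 228² − 117·348 = 11268
m = 11268 > 0,  v_rel·d = 228 > 0  ⇒  inside

inside=yes margin=11268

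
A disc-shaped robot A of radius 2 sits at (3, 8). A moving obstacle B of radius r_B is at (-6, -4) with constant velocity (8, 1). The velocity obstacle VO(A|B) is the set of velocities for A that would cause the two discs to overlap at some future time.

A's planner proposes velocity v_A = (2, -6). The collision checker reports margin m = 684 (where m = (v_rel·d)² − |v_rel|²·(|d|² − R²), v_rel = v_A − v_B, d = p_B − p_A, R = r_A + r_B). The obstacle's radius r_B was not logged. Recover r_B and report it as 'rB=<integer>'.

m = 684
d = (-9, -12);  v_rel = (-6, -7),  |v_rel|² = 85
v_rel×d = (-6)·(-12) − (-7)·(-9) = 9
since m = R²·85 − 9²:  R² = (81 + 684) / 85 = 9
R = √9 = 3  ⇒  r_B = 3 − 2 = 1

rB=1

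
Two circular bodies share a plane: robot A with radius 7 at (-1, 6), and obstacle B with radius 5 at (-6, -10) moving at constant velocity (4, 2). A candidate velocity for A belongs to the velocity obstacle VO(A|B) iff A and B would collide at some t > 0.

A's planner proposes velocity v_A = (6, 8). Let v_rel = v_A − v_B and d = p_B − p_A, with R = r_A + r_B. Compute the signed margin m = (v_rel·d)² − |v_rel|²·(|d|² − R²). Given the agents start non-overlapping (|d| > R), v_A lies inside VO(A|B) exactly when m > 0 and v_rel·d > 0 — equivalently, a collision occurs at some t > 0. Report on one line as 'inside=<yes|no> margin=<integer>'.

d = (-5, -16),  |d|² = 281;  R = 7+5 = 12,  c = 281−12² = 137
v_rel = (2, 6),  |v_rel|² = 40;  v_rel·d = (2)·(-5) + (6)·(-16) = -106
40·t² + 212·t + 137 = 0  ⇒  m = (-106)² − 40·137 = 5756
m = 5756 > 0,  v_rel·d = -106 < 0  ⇒  outside

inside=no margin=5756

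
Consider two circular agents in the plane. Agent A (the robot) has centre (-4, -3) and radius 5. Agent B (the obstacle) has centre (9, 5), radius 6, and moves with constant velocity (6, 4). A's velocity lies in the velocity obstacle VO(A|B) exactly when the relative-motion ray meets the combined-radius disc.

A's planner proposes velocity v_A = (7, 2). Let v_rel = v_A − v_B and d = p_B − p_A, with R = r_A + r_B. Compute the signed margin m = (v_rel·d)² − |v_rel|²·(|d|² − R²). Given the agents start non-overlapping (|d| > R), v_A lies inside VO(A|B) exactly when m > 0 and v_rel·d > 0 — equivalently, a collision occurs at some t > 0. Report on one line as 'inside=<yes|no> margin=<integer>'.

d = (13, 8),  |d|² = 233;  R = 5+6 = 11,  c = 233−11² = 112
v_rel = (1, -2),  |v_rel|² = 5;  v_rel·d = (1)·(13) + (-2)·(8) = -3
5·t² + 6·t + 112 = 0  ⇒  m = (-3)² − 5·112 = -551
m = -551 < 0,  v_rel·d = -3 < 0  ⇒  outside

inside=no margin=-551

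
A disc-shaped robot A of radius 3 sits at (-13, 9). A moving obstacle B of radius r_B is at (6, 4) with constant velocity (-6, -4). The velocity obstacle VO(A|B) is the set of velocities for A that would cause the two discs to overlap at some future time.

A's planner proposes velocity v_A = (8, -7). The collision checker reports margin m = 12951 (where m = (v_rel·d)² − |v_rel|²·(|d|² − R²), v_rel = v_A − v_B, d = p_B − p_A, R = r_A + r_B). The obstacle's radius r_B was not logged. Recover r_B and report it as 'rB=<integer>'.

m = 12951
d = (19, -5);  v_rel = (14, -3),  |v_rel|² = 205
v_rel×d = (14)·(-5) − (-3)·(19) = -13
since m = R²·205 − (-13)²:  R² = (169 + 12951) / 205 = 64
R = √64 = 8  ⇒  r_B = 8 − 3 = 5

rB=5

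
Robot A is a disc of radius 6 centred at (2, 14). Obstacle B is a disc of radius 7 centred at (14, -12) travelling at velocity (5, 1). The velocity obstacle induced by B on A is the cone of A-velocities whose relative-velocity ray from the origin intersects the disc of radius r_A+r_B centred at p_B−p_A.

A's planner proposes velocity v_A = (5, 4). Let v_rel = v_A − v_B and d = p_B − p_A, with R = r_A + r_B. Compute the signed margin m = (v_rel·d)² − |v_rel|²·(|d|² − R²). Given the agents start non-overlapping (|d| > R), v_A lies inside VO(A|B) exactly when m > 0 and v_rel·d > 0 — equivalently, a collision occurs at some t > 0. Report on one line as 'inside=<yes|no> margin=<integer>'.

d = (12, -26),  |d|² = 820;  R = 6+7 = 13,  c = 820−13² = 651
v_rel = (0, 3),  |v_rel|² = 9;  v_rel·d = (0)·(12) + (3)·(-26) = -78
9·t² + 156·t + 651 = 0  ⇒  m = (-78)² − 9·651 = 225
m = 225 > 0,  v_rel·d = -78 < 0  ⇒  outside

inside=no margin=225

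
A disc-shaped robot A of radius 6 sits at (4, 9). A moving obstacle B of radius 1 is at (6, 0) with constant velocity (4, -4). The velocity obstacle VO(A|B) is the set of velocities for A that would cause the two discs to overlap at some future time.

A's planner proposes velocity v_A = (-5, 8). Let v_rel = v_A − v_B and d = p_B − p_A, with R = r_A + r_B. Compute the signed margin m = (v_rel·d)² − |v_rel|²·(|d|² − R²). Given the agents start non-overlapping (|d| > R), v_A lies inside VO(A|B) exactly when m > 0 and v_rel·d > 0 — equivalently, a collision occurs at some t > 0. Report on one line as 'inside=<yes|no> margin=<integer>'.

d = (2, -9),  |d|² = 85;  R = 6+1 = 7,  c = 85−7² = 36
v_rel = (-9, 12),  |v_rel|² = 225;  v_rel·d = (-9)·(2) + (12)·(-9) = -126
225·t² + 252·t + 36 = 0  ⇒  m = (-126)² − 225·36 = 7776
m = 7776 > 0,  v_rel·d = -126 < 0  ⇒  outside

inside=no margin=7776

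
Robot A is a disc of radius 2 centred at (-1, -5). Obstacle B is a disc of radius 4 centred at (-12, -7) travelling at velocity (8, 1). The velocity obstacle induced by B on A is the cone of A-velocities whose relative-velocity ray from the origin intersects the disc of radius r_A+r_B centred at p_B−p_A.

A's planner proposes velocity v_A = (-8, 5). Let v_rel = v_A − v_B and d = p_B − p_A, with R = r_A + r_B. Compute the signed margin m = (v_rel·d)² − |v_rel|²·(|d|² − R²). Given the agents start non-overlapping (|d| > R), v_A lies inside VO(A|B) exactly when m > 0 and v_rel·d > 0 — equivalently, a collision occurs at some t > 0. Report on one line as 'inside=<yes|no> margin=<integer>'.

d = (-11, -2),  |d|² = 125;  R = 2+4 = 6,  c = 125−6² = 89
v_rel = (-16, 4),  |v_rel|² = 272;  v_rel·d = (-16)·(-11) + (4)·(-2) = 168
272·t² − 336·t + 89 = 0  ⇒  m = 168² − 272·89 = 4016
m = 4016 > 0,  v_rel·d = 168 > 0  ⇒  inside

inside=yes margin=4016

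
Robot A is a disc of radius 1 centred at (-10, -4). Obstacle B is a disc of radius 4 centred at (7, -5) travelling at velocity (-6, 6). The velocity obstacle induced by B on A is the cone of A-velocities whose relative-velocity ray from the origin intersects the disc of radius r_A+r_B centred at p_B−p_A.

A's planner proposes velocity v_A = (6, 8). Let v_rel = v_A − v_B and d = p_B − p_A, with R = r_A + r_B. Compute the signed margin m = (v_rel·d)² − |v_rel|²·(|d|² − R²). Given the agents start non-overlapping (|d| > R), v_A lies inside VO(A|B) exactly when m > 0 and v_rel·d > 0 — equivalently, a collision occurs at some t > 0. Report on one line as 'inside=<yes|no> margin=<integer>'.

d = (17, -1),  |d|² = 290;  R = 1+4 = 5,  c = 290−5² = 265
v_rel = (12, 2),  |v_rel|² = 148;  v_rel·d = (12)·(17) + (2)·(-1) = 202
148·t² − 404·t + 265 = 0  ⇒  m = 202² − 148·265 = 1584
m = 1584 > 0,  v_rel·d = 202 > 0  ⇒  inside

inside=yes margin=1584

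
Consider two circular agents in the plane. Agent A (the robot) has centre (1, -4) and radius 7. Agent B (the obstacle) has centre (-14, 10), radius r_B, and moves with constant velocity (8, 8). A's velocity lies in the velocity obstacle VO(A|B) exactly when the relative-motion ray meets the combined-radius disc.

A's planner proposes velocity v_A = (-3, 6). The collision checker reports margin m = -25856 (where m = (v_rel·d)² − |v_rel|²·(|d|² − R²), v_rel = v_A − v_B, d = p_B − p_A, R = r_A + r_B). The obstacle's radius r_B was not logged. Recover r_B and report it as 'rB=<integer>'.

m = -25856
d = (-15, 14);  v_rel = (-11, -2),  |v_rel|² = 125
v_rel×d = (-11)·(14) − (-2)·(-15) = -184
since m = R²·125 − (-184)²:  R² = (33856 + -25856) / 125 = 64
R = √64 = 8  ⇒  r_B = 8 − 7 = 1

rB=1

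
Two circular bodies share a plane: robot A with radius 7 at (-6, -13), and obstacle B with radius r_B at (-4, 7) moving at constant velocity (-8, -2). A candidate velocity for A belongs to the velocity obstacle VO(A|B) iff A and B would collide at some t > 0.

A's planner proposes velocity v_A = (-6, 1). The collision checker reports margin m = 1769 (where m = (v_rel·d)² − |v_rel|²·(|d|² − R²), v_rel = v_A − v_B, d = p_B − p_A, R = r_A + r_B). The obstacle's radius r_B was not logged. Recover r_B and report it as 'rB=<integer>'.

m = 1769
d = (2, 20);  v_rel = (2, 3),  |v_rel|² = 13
v_rel×d = (2)·(20) − (3)·(2) = 34
since m = R²·13 − 34²:  R² = (1156 + 1769) / 13 = 225
R = √225 = 15  ⇒  r_B = 15 − 7 = 8

rB=8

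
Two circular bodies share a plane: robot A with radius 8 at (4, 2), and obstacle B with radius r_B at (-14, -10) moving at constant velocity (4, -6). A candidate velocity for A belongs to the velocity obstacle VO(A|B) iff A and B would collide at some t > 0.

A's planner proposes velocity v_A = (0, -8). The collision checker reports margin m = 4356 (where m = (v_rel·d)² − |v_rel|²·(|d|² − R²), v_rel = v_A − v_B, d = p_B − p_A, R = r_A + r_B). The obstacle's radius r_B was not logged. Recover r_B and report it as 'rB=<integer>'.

m = 4356
d = (-18, -12);  v_rel = (-4, -2),  |v_rel|² = 20
v_rel×d = (-4)·(-12) − (-2)·(-18) = 12
since m = R²·20 − 12²:  R² = (144 + 4356) / 20 = 225
R = √225 = 15  ⇒  r_B = 15 − 8 = 7

rB=7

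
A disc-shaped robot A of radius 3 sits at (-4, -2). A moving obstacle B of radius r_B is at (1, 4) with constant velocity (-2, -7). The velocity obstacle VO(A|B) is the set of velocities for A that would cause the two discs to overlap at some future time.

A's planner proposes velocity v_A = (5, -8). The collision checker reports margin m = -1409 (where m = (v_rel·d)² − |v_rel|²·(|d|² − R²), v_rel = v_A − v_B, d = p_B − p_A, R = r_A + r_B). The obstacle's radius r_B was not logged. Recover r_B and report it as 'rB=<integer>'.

m = -1409
d = (5, 6);  v_rel = (7, -1),  |v_rel|² = 50
v_rel×d = (7)·(6) − (-1)·(5) = 47
since m = R²·50 − 47²:  R² = (2209 + -1409) / 50 = 16
R = √16 = 4  ⇒  r_B = 4 − 3 = 1

rB=1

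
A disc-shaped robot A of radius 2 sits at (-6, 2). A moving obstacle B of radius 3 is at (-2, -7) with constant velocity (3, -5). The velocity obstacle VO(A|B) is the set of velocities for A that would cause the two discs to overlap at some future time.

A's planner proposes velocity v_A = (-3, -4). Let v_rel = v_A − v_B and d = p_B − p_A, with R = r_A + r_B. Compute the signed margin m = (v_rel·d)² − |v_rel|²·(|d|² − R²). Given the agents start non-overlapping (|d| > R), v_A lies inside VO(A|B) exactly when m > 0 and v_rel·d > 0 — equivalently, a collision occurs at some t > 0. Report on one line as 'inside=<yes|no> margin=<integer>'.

d = (4, -9),  |d|² = 97;  R = 2+3 = 5,  c = 97−5² = 72
v_rel = (-6, 1),  |v_rel|² = 37;  v_rel·d = (-6)·(4) + (1)·(-9) = -33
37·t² + 66·t + 72 = 0  ⇒  m = (-33)² − 37·72 = -1575
m = -1575 < 0,  v_rel·d = -33 < 0  ⇒  outside

inside=no margin=-1575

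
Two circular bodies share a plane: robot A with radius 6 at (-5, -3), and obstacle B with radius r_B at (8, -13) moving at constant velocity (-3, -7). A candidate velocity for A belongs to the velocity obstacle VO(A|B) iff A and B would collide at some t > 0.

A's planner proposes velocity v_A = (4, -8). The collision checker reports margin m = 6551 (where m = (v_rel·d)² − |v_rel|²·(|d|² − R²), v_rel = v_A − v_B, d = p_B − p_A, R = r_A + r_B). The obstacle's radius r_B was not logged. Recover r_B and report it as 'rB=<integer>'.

m = 6551
d = (13, -10);  v_rel = (7, -1),  |v_rel|² = 50
v_rel×d = (7)·(-10) − (-1)·(13) = -57
since m = R²·50 − (-57)²:  R² = (3249 + 6551) / 50 = 196
R = √196 = 14  ⇒  r_B = 14 − 6 = 8

rB=8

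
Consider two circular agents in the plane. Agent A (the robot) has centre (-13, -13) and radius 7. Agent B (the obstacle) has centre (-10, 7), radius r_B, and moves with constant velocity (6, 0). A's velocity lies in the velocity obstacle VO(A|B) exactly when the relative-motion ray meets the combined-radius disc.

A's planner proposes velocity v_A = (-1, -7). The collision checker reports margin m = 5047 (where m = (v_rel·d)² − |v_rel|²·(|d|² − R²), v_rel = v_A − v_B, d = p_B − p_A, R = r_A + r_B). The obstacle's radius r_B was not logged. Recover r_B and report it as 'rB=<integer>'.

m = 5047
d = (3, 20);  v_rel = (-7, -7),  |v_rel|² = 98
v_rel×d = (-7)·(20) − (-7)·(3) = -119
since m = R²·98 − (-119)²:  R² = (14161 + 5047) / 98 = 196
R = √196 = 14  ⇒  r_B = 14 − 7 = 7

rB=7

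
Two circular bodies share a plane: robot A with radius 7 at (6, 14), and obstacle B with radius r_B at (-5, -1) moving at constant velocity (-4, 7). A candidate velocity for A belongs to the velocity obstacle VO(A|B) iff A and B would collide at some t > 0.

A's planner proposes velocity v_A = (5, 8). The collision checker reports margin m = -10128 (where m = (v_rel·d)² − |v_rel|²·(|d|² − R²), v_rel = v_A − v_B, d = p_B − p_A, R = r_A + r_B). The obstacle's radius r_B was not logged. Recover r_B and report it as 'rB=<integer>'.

m = -10128
d = (-11, -15);  v_rel = (9, 1),  |v_rel|² = 82
v_rel×d = (9)·(-15) − (1)·(-11) = -124
since m = R²·82 − (-124)²:  R² = (15376 + -10128) / 82 = 64
R = √64 = 8  ⇒  r_B = 8 − 7 = 1

rB=1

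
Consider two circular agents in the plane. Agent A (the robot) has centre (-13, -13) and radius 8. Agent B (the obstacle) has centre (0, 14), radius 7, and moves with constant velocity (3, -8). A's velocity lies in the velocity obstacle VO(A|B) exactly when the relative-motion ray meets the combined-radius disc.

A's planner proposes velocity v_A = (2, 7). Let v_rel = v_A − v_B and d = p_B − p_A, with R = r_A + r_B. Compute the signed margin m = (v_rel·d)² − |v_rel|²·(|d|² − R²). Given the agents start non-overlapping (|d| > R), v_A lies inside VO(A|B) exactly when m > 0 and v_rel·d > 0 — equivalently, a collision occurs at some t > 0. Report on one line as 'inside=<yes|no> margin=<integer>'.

d = (13, 27),  |d|² = 898;  R = 8+7 = 15,  c = 898−15² = 673
v_rel = (-1, 15),  |v_rel|² = 226;  v_rel·d = (-1)·(13) + (15)·(27) = 392
226·t² − 784·t + 673 = 0  ⇒  m = 392² − 226·673 = 1566
m = 1566 > 0,  v_rel·d = 392 > 0  ⇒  inside

inside=yes margin=1566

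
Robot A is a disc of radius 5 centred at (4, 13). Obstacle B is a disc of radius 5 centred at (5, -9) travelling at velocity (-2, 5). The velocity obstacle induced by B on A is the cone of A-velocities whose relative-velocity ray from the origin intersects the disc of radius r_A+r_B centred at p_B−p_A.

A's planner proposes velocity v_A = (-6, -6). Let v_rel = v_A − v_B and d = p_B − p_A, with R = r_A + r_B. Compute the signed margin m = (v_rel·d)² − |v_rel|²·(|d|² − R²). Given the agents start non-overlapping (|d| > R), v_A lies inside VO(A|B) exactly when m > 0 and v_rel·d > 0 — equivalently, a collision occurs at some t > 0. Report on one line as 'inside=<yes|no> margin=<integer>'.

d = (1, -22),  |d|² = 485;  R = 5+5 = 10,  c = 485−10² = 385
v_rel = (-4, -11),  |v_rel|² = 137;  v_rel·d = (-4)·(1) + (-11)·(-22) = 238
137·t² − 476·t + 385 = 0  ⇒  m = 238² − 137·385 = 3899
m = 3899 > 0,  v_rel·d = 238 > 0  ⇒  inside

inside=yes margin=3899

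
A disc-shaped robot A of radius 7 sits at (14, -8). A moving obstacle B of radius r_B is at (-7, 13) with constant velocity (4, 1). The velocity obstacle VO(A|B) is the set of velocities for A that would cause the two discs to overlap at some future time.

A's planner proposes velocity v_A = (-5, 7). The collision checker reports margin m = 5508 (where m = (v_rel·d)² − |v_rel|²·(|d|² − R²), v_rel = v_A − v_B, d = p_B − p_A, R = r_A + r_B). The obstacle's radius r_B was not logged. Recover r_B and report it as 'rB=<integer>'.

m = 5508
d = (-21, 21);  v_rel = (-9, 6),  |v_rel|² = 117
v_rel×d = (-9)·(21) − (6)·(-21) = -63
since m = R²·117 − (-63)²:  R² = (3969 + 5508) / 117 = 81
R = √81 = 9  ⇒  r_B = 9 − 7 = 2

rB=2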